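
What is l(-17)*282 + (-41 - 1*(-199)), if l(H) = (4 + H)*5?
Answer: -18172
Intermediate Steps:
l(H) = 20 + 5*H
l(-17)*282 + (-41 - 1*(-199)) = (20 + 5*(-17))*282 + (-41 - 1*(-199)) = (20 - 85)*282 + (-41 + 199) = -65*282 + 158 = -18330 + 158 = -18172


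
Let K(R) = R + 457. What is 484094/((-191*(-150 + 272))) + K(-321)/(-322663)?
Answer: -78101195697/3759346613 ≈ -20.775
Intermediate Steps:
K(R) = 457 + R
484094/((-191*(-150 + 272))) + K(-321)/(-322663) = 484094/((-191*(-150 + 272))) + (457 - 321)/(-322663) = 484094/((-191*122)) + 136*(-1/322663) = 484094/(-23302) - 136/322663 = 484094*(-1/23302) - 136/322663 = -242047/11651 - 136/322663 = -78101195697/3759346613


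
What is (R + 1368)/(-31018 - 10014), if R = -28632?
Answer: 3408/5129 ≈ 0.66446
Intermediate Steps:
(R + 1368)/(-31018 - 10014) = (-28632 + 1368)/(-31018 - 10014) = -27264/(-41032) = -27264*(-1/41032) = 3408/5129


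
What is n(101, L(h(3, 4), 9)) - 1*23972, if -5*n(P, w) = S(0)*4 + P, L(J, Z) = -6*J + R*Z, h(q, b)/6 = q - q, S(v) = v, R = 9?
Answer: -119961/5 ≈ -23992.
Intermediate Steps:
h(q, b) = 0 (h(q, b) = 6*(q - q) = 6*0 = 0)
L(J, Z) = -6*J + 9*Z
n(P, w) = -P/5 (n(P, w) = -(0*4 + P)/5 = -(0 + P)/5 = -P/5)
n(101, L(h(3, 4), 9)) - 1*23972 = -⅕*101 - 1*23972 = -101/5 - 23972 = -119961/5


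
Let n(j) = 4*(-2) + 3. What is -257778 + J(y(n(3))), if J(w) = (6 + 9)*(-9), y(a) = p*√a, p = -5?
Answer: -257913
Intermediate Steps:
n(j) = -5 (n(j) = -8 + 3 = -5)
y(a) = -5*√a
J(w) = -135 (J(w) = 15*(-9) = -135)
-257778 + J(y(n(3))) = -257778 - 135 = -257913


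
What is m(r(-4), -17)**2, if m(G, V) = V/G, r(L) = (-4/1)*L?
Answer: 289/256 ≈ 1.1289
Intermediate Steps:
r(L) = -4*L (r(L) = (-4*1)*L = -4*L)
m(r(-4), -17)**2 = (-17/((-4*(-4))))**2 = (-17/16)**2 = 289/256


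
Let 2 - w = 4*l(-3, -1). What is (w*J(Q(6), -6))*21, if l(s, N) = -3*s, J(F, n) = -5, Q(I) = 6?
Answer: 3570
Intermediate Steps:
w = -34 (w = 2 - 4*(-3*(-3)) = 2 - 4*9 = 2 - 1*36 = 2 - 36 = -34)
(w*J(Q(6), -6))*21 = -34*(-5)*21 = 170*21 = 3570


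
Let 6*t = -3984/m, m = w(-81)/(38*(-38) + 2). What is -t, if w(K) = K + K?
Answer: 478744/81 ≈ 5910.4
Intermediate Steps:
w(K) = 2*K
m = 81/721 (m = (2*(-81))/(38*(-38) + 2) = -162/(-1444 + 2) = -162/(-1442) = -162*(-1/1442) = 81/721 ≈ 0.11234)
t = -478744/81 (t = (-3984/81/721)/6 = (-3984*721/81)/6 = (⅙)*(-957488/27) = -478744/81 ≈ -5910.4)
-t = -1*(-478744/81) = 478744/81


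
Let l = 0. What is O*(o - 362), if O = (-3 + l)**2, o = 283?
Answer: -711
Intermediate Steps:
O = 9 (O = (-3 + 0)**2 = (-3)**2 = 9)
O*(o - 362) = 9*(283 - 362) = 9*(-79) = -711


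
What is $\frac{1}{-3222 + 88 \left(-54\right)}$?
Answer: $- \frac{1}{7974} \approx -0.00012541$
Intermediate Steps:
$\frac{1}{-3222 + 88 \left(-54\right)} = \frac{1}{-3222 - 4752} = \frac{1}{-7974} = - \frac{1}{7974}$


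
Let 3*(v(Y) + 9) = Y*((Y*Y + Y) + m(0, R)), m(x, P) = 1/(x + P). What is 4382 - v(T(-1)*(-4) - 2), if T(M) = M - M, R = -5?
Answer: 21961/5 ≈ 4392.2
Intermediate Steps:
m(x, P) = 1/(P + x)
T(M) = 0
v(Y) = -9 + Y*(-⅕ + Y + Y²)/3 (v(Y) = -9 + (Y*((Y*Y + Y) + 1/(-5 + 0)))/3 = -9 + (Y*((Y² + Y) + 1/(-5)))/3 = -9 + (Y*((Y + Y²) - ⅕))/3 = -9 + (Y*(-⅕ + Y + Y²))/3 = -9 + Y*(-⅕ + Y + Y²)/3)
4382 - v(T(-1)*(-4) - 2) = 4382 - (-9 - (0*(-4) - 2)/15 + (0*(-4) - 2)²/3 + (0*(-4) - 2)³/3) = 4382 - (-9 - (0 - 2)/15 + (0 - 2)²/3 + (0 - 2)³/3) = 4382 - (-9 - 1/15*(-2) + (⅓)*(-2)² + (⅓)*(-2)³) = 4382 - (-9 + 2/15 + (⅓)*4 + (⅓)*(-8)) = 4382 - (-9 + 2/15 + 4/3 - 8/3) = 4382 - 1*(-51/5) = 4382 + 51/5 = 21961/5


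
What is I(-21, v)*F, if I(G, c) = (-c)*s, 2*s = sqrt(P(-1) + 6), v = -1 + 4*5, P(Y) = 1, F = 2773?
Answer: -52687*sqrt(7)/2 ≈ -69698.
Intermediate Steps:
v = 19 (v = -1 + 20 = 19)
s = sqrt(7)/2 (s = sqrt(1 + 6)/2 = sqrt(7)/2 ≈ 1.3229)
I(G, c) = -c*sqrt(7)/2 (I(G, c) = (-c)*(sqrt(7)/2) = -c*sqrt(7)/2)
I(-21, v)*F = -1/2*19*sqrt(7)*2773 = -19*sqrt(7)/2*2773 = -52687*sqrt(7)/2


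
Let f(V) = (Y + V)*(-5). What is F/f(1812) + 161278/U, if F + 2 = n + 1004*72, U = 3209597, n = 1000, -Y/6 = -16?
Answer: -116839966811/15309777690 ≈ -7.6317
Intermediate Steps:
Y = 96 (Y = -6*(-16) = 96)
f(V) = -480 - 5*V (f(V) = (96 + V)*(-5) = -480 - 5*V)
F = 73286 (F = -2 + (1000 + 1004*72) = -2 + (1000 + 72288) = -2 + 73288 = 73286)
F/f(1812) + 161278/U = 73286/(-480 - 5*1812) + 161278/3209597 = 73286/(-480 - 9060) + 161278*(1/3209597) = 73286/(-9540) + 161278/3209597 = 73286*(-1/9540) + 161278/3209597 = -36643/4770 + 161278/3209597 = -116839966811/15309777690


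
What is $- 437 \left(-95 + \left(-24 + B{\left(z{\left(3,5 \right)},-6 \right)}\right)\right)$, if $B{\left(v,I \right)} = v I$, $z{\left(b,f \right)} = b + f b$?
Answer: $99199$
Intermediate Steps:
$z{\left(b,f \right)} = b + b f$
$B{\left(v,I \right)} = I v$
$- 437 \left(-95 + \left(-24 + B{\left(z{\left(3,5 \right)},-6 \right)}\right)\right) = - 437 \left(-95 - \left(24 + 6 \cdot 3 \left(1 + 5\right)\right)\right) = - 437 \left(-95 - \left(24 + 6 \cdot 3 \cdot 6\right)\right) = - 437 \left(-95 - 132\right) = \left(-437\right) \left(-227\right) = 99199$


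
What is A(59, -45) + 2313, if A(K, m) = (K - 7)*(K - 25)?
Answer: 4081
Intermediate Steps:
A(K, m) = (-25 + K)*(-7 + K) (A(K, m) = (-7 + K)*(-25 + K) = (-25 + K)*(-7 + K))
A(59, -45) + 2313 = (175 + 59**2 - 32*59) + 2313 = (175 + 3481 - 1888) + 2313 = 1768 + 2313 = 4081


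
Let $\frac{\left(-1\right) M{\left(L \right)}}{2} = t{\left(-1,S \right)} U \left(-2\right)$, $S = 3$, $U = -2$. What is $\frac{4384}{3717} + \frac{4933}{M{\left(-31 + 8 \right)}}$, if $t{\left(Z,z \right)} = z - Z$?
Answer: $- \frac{18195673}{118944} \approx -152.98$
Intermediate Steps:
$M{\left(L \right)} = -32$ ($M{\left(L \right)} = - 2 \left(3 - -1\right) \left(-2\right) \left(-2\right) = - 2 \left(3 + 1\right) \left(-2\right) \left(-2\right) = - 2 \cdot 4 \left(-2\right) \left(-2\right) = - 2 \left(\left(-8\right) \left(-2\right)\right) = \left(-2\right) 16 = -32$)
$\frac{4384}{3717} + \frac{4933}{M{\left(-31 + 8 \right)}} = \frac{4384}{3717} + \frac{4933}{-32} = 4384 \cdot \frac{1}{3717} + 4933 \left(- \frac{1}{32}\right) = \frac{4384}{3717} - \frac{4933}{32} = - \frac{18195673}{118944}$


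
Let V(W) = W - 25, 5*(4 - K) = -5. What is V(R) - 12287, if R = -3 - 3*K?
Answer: -12330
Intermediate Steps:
K = 5 (K = 4 - 1/5*(-5) = 4 + 1 = 5)
R = -18 (R = -3 - 3*5 = -3 - 15 = -18)
V(W) = -25 + W
V(R) - 12287 = (-25 - 18) - 12287 = -43 - 12287 = -12330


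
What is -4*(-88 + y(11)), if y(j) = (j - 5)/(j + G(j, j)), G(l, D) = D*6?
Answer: 27080/77 ≈ 351.69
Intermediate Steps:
G(l, D) = 6*D
y(j) = (-5 + j)/(7*j) (y(j) = (j - 5)/(j + 6*j) = (-5 + j)/((7*j)) = (-5 + j)*(1/(7*j)) = (-5 + j)/(7*j))
-4*(-88 + y(11)) = -4*(-88 + (⅐)*(-5 + 11)/11) = -4*(-88 + (⅐)*(1/11)*6) = -4*(-88 + 6/77) = -4*(-6770/77) = 27080/77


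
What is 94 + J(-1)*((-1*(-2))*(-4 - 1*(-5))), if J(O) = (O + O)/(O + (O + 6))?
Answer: 93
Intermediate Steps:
J(O) = 2*O/(6 + 2*O) (J(O) = (2*O)/(O + (6 + O)) = (2*O)/(6 + 2*O) = 2*O/(6 + 2*O))
94 + J(-1)*((-1*(-2))*(-4 - 1*(-5))) = 94 + (-1/(3 - 1))*((-1*(-2))*(-4 - 1*(-5))) = 94 + (-1/2)*(2*(-4 + 5)) = 94 + (-1*½)*(2*1) = 94 - ½*2 = 94 - 1 = 93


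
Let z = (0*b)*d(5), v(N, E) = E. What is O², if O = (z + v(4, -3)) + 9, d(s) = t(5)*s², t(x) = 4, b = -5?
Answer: 36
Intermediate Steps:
d(s) = 4*s²
z = 0 (z = (0*(-5))*(4*5²) = 0*(4*25) = 0*100 = 0)
O = 6 (O = (0 - 3) + 9 = -3 + 9 = 6)
O² = 6² = 36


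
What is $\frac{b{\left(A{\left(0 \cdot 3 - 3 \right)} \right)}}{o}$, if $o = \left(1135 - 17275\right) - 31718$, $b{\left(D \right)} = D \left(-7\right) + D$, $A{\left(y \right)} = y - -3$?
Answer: $0$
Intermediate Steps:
$A{\left(y \right)} = 3 + y$ ($A{\left(y \right)} = y + 3 = 3 + y$)
$b{\left(D \right)} = - 6 D$ ($b{\left(D \right)} = - 7 D + D = - 6 D$)
$o = -47858$ ($o = -16140 - 31718 = -47858$)
$\frac{b{\left(A{\left(0 \cdot 3 - 3 \right)} \right)}}{o} = \frac{\left(-6\right) \left(3 + \left(0 \cdot 3 - 3\right)\right)}{-47858} = - 6 \left(3 + \left(0 - 3\right)\right) \left(- \frac{1}{47858}\right) = - 6 \left(3 - 3\right) \left(- \frac{1}{47858}\right) = \left(-6\right) 0 \left(- \frac{1}{47858}\right) = 0 \left(- \frac{1}{47858}\right) = 0$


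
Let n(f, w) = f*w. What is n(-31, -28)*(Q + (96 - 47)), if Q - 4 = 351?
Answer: 350672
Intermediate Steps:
Q = 355 (Q = 4 + 351 = 355)
n(-31, -28)*(Q + (96 - 47)) = (-31*(-28))*(355 + (96 - 47)) = 868*(355 + 49) = 868*404 = 350672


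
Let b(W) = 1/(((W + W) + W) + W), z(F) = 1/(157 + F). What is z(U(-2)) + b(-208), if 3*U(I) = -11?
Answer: 509/95680 ≈ 0.0053198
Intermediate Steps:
U(I) = -11/3 (U(I) = (1/3)*(-11) = -11/3)
b(W) = 1/(4*W) (b(W) = 1/((2*W + W) + W) = 1/(3*W + W) = 1/(4*W))
z(U(-2)) + b(-208) = 1/(157 - 11/3) + (1/4)/(-208) = 1/(460/3) + (1/4)*(-1/208) = 3/460 - 1/832 = 509/95680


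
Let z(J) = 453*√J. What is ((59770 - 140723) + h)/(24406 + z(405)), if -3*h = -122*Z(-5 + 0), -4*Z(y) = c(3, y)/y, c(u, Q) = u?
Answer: -9877950207/2562715955 + 3300205113*√5/5125431910 ≈ -2.4147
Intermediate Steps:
Z(y) = -3/(4*y)
h = 61/10 (h = -(-122)*(-3/(4*(-5 + 0)))/3 = -(-122)*(-¾/(-5))/3 = -(-122)*(-¾*(-⅕))/3 = -(-122)*3/(3*20) = -⅓*(-183/10) = 61/10 ≈ 6.1000)
((59770 - 140723) + h)/(24406 + z(405)) = ((59770 - 140723) + 61/10)/(24406 + 453*√405) = (-80953 + 61/10)/(24406 + 453*(9*√5)) = -809469/(10*(24406 + 4077*√5))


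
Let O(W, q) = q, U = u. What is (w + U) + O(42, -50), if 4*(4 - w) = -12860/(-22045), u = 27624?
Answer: 121590759/4409 ≈ 27578.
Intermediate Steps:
U = 27624
w = 16993/4409 (w = 4 - (-3215)/(-22045) = 4 - (-3215)*(-1)/22045 = 4 - 1/4*2572/4409 = 4 - 643/4409 = 16993/4409 ≈ 3.8542)
(w + U) + O(42, -50) = (16993/4409 + 27624) - 50 = 121811209/4409 - 50 = 121590759/4409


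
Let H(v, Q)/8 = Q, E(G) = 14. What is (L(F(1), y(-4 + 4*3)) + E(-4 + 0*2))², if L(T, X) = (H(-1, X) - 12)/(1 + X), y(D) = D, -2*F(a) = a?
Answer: 31684/81 ≈ 391.16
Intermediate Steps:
F(a) = -a/2
H(v, Q) = 8*Q
L(T, X) = (-12 + 8*X)/(1 + X) (L(T, X) = (8*X - 12)/(1 + X) = (-12 + 8*X)/(1 + X))
(L(F(1), y(-4 + 4*3)) + E(-4 + 0*2))² = (4*(-3 + 2*(-4 + 4*3))/(1 + (-4 + 4*3)) + 14)² = (4*(-3 + 2*(-4 + 12))/(1 + (-4 + 12)) + 14)² = (4*(-3 + 2*8)/(1 + 8) + 14)² = (4*(-3 + 16)/9 + 14)² = (4*(⅑)*13 + 14)² = (52/9 + 14)² = (178/9)² = 31684/81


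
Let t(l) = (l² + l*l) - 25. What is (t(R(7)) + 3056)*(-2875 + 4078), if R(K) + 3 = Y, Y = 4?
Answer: 3648699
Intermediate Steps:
R(K) = 1 (R(K) = -3 + 4 = 1)
t(l) = -25 + 2*l² (t(l) = (l² + l²) - 25 = 2*l² - 25 = -25 + 2*l²)
(t(R(7)) + 3056)*(-2875 + 4078) = ((-25 + 2*1²) + 3056)*(-2875 + 4078) = ((-25 + 2*1) + 3056)*1203 = ((-25 + 2) + 3056)*1203 = (-23 + 3056)*1203 = 3033*1203 = 3648699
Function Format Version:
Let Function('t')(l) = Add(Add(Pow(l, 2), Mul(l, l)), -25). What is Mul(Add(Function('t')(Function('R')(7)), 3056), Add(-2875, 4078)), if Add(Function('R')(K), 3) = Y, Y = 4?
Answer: 3648699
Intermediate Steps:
Function('R')(K) = 1 (Function('R')(K) = Add(-3, 4) = 1)
Function('t')(l) = Add(-25, Mul(2, Pow(l, 2))) (Function('t')(l) = Add(Add(Pow(l, 2), Pow(l, 2)), -25) = Add(Mul(2, Pow(l, 2)), -25) = Add(-25, Mul(2, Pow(l, 2))))
Mul(Add(Function('t')(Function('R')(7)), 3056), Add(-2875, 4078)) = Mul(Add(Add(-25, Mul(2, Pow(1, 2))), 3056), Add(-2875, 4078)) = Mul(Add(Add(-25, Mul(2, 1)), 3056), 1203) = Mul(Add(Add(-25, 2), 3056), 1203) = Mul(Add(-23, 3056), 1203) = Mul(3033, 1203) = 3648699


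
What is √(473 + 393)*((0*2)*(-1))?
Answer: 0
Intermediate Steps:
√(473 + 393)*((0*2)*(-1)) = √866*(0*(-1)) = √866*0 = 0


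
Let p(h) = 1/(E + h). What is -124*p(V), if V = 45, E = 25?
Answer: -62/35 ≈ -1.7714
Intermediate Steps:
p(h) = 1/(25 + h)
-124*p(V) = -124/(25 + 45) = -124/70 = -124*1/70 = -62/35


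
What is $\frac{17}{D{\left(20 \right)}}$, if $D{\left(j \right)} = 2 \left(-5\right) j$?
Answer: $- \frac{17}{200} \approx -0.085$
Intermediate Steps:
$D{\left(j \right)} = - 10 j$
$\frac{17}{D{\left(20 \right)}} = \frac{17}{\left(-10\right) 20} = \frac{17}{-200} = 17 \left(- \frac{1}{200}\right) = - \frac{17}{200}$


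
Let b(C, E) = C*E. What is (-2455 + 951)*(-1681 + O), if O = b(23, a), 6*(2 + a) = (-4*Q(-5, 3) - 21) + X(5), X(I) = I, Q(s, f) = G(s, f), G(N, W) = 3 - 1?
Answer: 2735776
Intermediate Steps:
G(N, W) = 2
Q(s, f) = 2
a = -6 (a = -2 + ((-4*2 - 21) + 5)/6 = -2 + ((-8 - 21) + 5)/6 = -2 + (-29 + 5)/6 = -2 + (⅙)*(-24) = -2 - 4 = -6)
O = -138 (O = 23*(-6) = -138)
(-2455 + 951)*(-1681 + O) = (-2455 + 951)*(-1681 - 138) = -1504*(-1819) = 2735776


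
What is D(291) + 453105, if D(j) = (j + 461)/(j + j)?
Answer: 131853931/291 ≈ 4.5311e+5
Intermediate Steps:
D(j) = (461 + j)/(2*j) (D(j) = (461 + j)/((2*j)) = (461 + j)*(1/(2*j)) = (461 + j)/(2*j))
D(291) + 453105 = (½)*(461 + 291)/291 + 453105 = (½)*(1/291)*752 + 453105 = 376/291 + 453105 = 131853931/291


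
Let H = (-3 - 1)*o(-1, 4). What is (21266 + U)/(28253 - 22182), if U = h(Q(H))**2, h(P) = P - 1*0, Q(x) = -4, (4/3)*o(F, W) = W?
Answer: 21282/6071 ≈ 3.5055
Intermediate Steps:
o(F, W) = 3*W/4
H = -12 (H = (-3 - 1)*((3/4)*4) = -4*3 = -12)
h(P) = P (h(P) = P + 0 = P)
U = 16 (U = (-4)**2 = 16)
(21266 + U)/(28253 - 22182) = (21266 + 16)/(28253 - 22182) = 21282/6071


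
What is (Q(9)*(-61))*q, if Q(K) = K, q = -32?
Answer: 17568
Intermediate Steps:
(Q(9)*(-61))*q = (9*(-61))*(-32) = -549*(-32) = 17568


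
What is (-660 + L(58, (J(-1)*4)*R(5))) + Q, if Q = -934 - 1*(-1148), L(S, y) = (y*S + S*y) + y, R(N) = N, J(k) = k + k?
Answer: -5126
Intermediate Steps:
J(k) = 2*k
L(S, y) = y + 2*S*y (L(S, y) = (S*y + S*y) + y = 2*S*y + y = y + 2*S*y)
Q = 214 (Q = -934 + 1148 = 214)
(-660 + L(58, (J(-1)*4)*R(5))) + Q = (-660 + (((2*(-1))*4)*5)*(1 + 2*58)) + 214 = (-660 + (-2*4*5)*(1 + 116)) + 214 = (-660 - 8*5*117) + 214 = (-660 - 40*117) + 214 = (-660 - 4680) + 214 = -5340 + 214 = -5126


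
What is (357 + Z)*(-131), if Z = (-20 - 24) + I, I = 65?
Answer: -49518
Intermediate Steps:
Z = 21 (Z = (-20 - 24) + 65 = -44 + 65 = 21)
(357 + Z)*(-131) = (357 + 21)*(-131) = 378*(-131) = -49518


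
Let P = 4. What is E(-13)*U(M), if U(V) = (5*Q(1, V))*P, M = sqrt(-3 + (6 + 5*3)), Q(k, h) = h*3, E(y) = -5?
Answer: -900*sqrt(2) ≈ -1272.8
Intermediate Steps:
Q(k, h) = 3*h
M = 3*sqrt(2) (M = sqrt(-3 + (6 + 15)) = sqrt(-3 + 21) = sqrt(18) = 3*sqrt(2) ≈ 4.2426)
U(V) = 60*V (U(V) = (5*(3*V))*4 = (15*V)*4 = 60*V)
E(-13)*U(M) = -300*3*sqrt(2) = -900*sqrt(2)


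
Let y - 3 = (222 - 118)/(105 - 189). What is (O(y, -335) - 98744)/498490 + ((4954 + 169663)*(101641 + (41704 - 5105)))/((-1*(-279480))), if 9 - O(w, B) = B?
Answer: 10027541306256/116098321 ≈ 86371.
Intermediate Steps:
y = 37/21 (y = 3 + (222 - 118)/(105 - 189) = 3 + 104/(-84) = 3 + 104*(-1/84) = 3 - 26/21 = 37/21 ≈ 1.7619)
O(w, B) = 9 - B
(O(y, -335) - 98744)/498490 + ((4954 + 169663)*(101641 + (41704 - 5105)))/((-1*(-279480))) = ((9 - 1*(-335)) - 98744)/498490 + ((4954 + 169663)*(101641 + (41704 - 5105)))/((-1*(-279480))) = ((9 + 335) - 98744)*(1/498490) + (174617*(101641 + 36599))/279480 = (344 - 98744)*(1/498490) + (174617*138240)*(1/279480) = -98400*1/498490 + 24139054080*(1/279480) = -9840/49849 + 201158784/2329 = 10027541306256/116098321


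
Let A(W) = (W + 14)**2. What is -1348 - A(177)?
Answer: -37829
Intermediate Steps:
A(W) = (14 + W)**2
-1348 - A(177) = -1348 - (14 + 177)**2 = -1348 - 1*191**2 = -1348 - 1*36481 = -1348 - 36481 = -37829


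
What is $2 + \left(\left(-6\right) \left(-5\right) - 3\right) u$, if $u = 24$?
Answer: $650$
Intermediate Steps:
$2 + \left(\left(-6\right) \left(-5\right) - 3\right) u = 2 + \left(\left(-6\right) \left(-5\right) - 3\right) 24 = 2 + \left(30 - 3\right) 24 = 2 + 27 \cdot 24 = 2 + 648 = 650$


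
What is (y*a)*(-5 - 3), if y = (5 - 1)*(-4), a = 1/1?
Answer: 128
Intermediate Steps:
a = 1
y = -16 (y = 4*(-4) = -16)
(y*a)*(-5 - 3) = (-16*1)*(-5 - 3) = -16*(-8) = 128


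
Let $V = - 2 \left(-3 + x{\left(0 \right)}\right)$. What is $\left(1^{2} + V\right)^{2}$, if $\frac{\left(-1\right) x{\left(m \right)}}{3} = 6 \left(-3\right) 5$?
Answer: $284089$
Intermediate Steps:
$x{\left(m \right)} = 270$ ($x{\left(m \right)} = - 3 \cdot 6 \left(-3\right) 5 = - 3 \left(\left(-18\right) 5\right) = \left(-3\right) \left(-90\right) = 270$)
$V = -534$ ($V = - 2 \left(-3 + 270\right) = \left(-2\right) 267 = -534$)
$\left(1^{2} + V\right)^{2} = \left(1^{2} - 534\right)^{2} = \left(1 - 534\right)^{2} = \left(-533\right)^{2} = 284089$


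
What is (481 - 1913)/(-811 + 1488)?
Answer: -1432/677 ≈ -2.1152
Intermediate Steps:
(481 - 1913)/(-811 + 1488) = -1432/677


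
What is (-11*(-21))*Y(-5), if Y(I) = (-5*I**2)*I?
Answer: 144375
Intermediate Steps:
Y(I) = -5*I**3
(-11*(-21))*Y(-5) = (-11*(-21))*(-5*(-5)**3) = 231*(-5*(-125)) = 231*625 = 144375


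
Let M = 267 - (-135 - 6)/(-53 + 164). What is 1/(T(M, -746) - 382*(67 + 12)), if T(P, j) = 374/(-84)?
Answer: -42/1267663 ≈ -3.3132e-5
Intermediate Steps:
M = 9926/37 (M = 267 - (-141)/111 = 267 - 1*(-47/37) = 267 + 47/37 = 9926/37 ≈ 268.27)
T(P, j) = -187/42 (T(P, j) = 374*(-1/84) = -187/42)
1/(T(M, -746) - 382*(67 + 12)) = 1/(-187/42 - 382*(67 + 12)) = 1/(-187/42 - 382*79) = 1/(-187/42 - 30178) = 1/(-1267663/42) = -42/1267663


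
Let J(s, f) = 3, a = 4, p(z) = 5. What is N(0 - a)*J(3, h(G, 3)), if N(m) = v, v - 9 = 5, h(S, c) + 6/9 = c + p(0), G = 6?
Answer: 42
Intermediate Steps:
h(S, c) = 13/3 + c (h(S, c) = -2/3 + (c + 5) = -2/3 + (5 + c) = 13/3 + c)
v = 14 (v = 9 + 5 = 14)
N(m) = 14
N(0 - a)*J(3, h(G, 3)) = 14*3 = 42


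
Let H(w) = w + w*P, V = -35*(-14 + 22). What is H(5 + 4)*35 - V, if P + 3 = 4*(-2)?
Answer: -2870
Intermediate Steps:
V = -280 (V = -35*8 = -280)
P = -11 (P = -3 + 4*(-2) = -3 - 8 = -11)
H(w) = -10*w (H(w) = w + w*(-11) = w - 11*w = -10*w)
H(5 + 4)*35 - V = -10*(5 + 4)*35 - 1*(-280) = -10*9*35 + 280 = -90*35 + 280 = -3150 + 280 = -2870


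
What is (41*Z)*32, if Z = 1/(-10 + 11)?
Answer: 1312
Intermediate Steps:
Z = 1 (Z = 1/1 = 1)
(41*Z)*32 = (41*1)*32 = 41*32 = 1312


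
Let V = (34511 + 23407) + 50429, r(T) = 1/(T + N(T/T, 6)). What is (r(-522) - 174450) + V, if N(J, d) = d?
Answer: -34109149/516 ≈ -66103.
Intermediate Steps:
r(T) = 1/(6 + T) (r(T) = 1/(T + 6) = 1/(6 + T))
V = 108347 (V = 57918 + 50429 = 108347)
(r(-522) - 174450) + V = (1/(6 - 522) - 174450) + 108347 = (1/(-516) - 174450) + 108347 = (-1/516 - 174450) + 108347 = -90016201/516 + 108347 = -34109149/516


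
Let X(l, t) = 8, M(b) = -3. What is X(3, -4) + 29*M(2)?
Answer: -79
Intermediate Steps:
X(3, -4) + 29*M(2) = 8 + 29*(-3) = 8 - 87 = -79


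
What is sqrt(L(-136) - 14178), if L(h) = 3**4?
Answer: I*sqrt(14097) ≈ 118.73*I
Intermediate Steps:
L(h) = 81
sqrt(L(-136) - 14178) = sqrt(81 - 14178) = sqrt(-14097) = I*sqrt(14097)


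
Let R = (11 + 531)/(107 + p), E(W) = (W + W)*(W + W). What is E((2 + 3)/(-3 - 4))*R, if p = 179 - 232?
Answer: 27100/1323 ≈ 20.484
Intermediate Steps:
p = -53
E(W) = 4*W² (E(W) = (2*W)*(2*W) = 4*W²)
R = 271/27 (R = (11 + 531)/(107 - 53) = 542/54 = 542*(1/54) = 271/27 ≈ 10.037)
E((2 + 3)/(-3 - 4))*R = (4*((2 + 3)/(-3 - 4))²)*(271/27) = (4*(5/(-7))²)*(271/27) = (4*(5*(-⅐))²)*(271/27) = (4*(-5/7)²)*(271/27) = (4*(25/49))*(271/27) = (100/49)*(271/27) = 27100/1323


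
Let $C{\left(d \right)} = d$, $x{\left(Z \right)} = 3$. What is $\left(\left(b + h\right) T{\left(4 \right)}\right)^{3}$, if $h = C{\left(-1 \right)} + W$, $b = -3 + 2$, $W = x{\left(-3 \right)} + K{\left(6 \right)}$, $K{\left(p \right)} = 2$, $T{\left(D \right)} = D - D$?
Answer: $0$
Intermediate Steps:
$T{\left(D \right)} = 0$
$W = 5$ ($W = 3 + 2 = 5$)
$b = -1$
$h = 4$ ($h = -1 + 5 = 4$)
$\left(\left(b + h\right) T{\left(4 \right)}\right)^{3} = \left(\left(-1 + 4\right) 0\right)^{3} = \left(3 \cdot 0\right)^{3} = 0^{3} = 0$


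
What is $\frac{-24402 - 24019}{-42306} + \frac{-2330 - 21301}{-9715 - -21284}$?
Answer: $- \frac{439550537}{489438114} \approx -0.89807$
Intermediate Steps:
$\frac{-24402 - 24019}{-42306} + \frac{-2330 - 21301}{-9715 - -21284} = \left(-24402 - 24019\right) \left(- \frac{1}{42306}\right) - \frac{23631}{-9715 + 21284} = \left(-48421\right) \left(- \frac{1}{42306}\right) - \frac{23631}{11569} = \frac{48421}{42306} - \frac{23631}{11569} = - \frac{439550537}{489438114}$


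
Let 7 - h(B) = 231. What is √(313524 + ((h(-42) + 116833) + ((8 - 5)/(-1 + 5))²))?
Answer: √6882137/4 ≈ 655.85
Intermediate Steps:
h(B) = -224 (h(B) = 7 - 1*231 = 7 - 231 = -224)
√(313524 + ((h(-42) + 116833) + ((8 - 5)/(-1 + 5))²)) = √(313524 + ((-224 + 116833) + ((8 - 5)/(-1 + 5))²)) = √(313524 + (116609 + (3/4)²)) = √(313524 + (116609 + (3*(¼))²)) = √(313524 + (116609 + (¾)²)) = √(313524 + (116609 + 9/16)) = √(313524 + 1865753/16) = √(6882137/16) = √6882137/4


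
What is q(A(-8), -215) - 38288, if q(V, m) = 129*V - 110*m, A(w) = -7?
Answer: -15541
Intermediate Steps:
q(V, m) = -110*m + 129*V
q(A(-8), -215) - 38288 = (-110*(-215) + 129*(-7)) - 38288 = (23650 - 903) - 38288 = 22747 - 38288 = -15541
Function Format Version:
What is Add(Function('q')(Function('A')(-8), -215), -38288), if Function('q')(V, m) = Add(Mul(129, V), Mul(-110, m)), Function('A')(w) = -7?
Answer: -15541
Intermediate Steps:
Function('q')(V, m) = Add(Mul(-110, m), Mul(129, V))
Add(Function('q')(Function('A')(-8), -215), -38288) = Add(Add(Mul(-110, -215), Mul(129, -7)), -38288) = Add(Add(23650, -903), -38288) = Add(22747, -38288) = -15541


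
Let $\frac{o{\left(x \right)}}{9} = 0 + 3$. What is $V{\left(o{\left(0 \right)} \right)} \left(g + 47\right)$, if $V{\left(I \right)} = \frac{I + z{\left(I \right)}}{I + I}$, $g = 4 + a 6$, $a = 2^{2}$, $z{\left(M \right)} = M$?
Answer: $75$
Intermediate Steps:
$o{\left(x \right)} = 27$ ($o{\left(x \right)} = 9 \left(0 + 3\right) = 9 \cdot 3 = 27$)
$a = 4$
$g = 28$ ($g = 4 + 4 \cdot 6 = 4 + 24 = 28$)
$V{\left(I \right)} = 1$ ($V{\left(I \right)} = \frac{I + I}{I + I} = \frac{2 I}{2 I} = 2 I \frac{1}{2 I} = 1$)
$V{\left(o{\left(0 \right)} \right)} \left(g + 47\right) = 1 \left(28 + 47\right) = 1 \cdot 75 = 75$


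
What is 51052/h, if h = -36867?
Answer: -51052/36867 ≈ -1.3848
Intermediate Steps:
51052/h = 51052/(-36867) = 51052*(-1/36867) = -51052/36867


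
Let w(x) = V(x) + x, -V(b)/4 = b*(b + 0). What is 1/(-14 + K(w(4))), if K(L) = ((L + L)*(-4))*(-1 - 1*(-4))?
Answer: 1/1426 ≈ 0.00070126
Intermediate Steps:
V(b) = -4*b² (V(b) = -4*b*(b + 0) = -4*b*b = -4*b²)
w(x) = x - 4*x² (w(x) = -4*x² + x = x - 4*x²)
K(L) = -24*L (K(L) = ((2*L)*(-4))*(-1 + 4) = -8*L*3 = -24*L)
1/(-14 + K(w(4))) = 1/(-14 - 96*(1 - 4*4)) = 1/(-14 - 96*(1 - 16)) = 1/(-14 - 96*(-15)) = 1/(-14 - 24*(-60)) = 1/(-14 + 1440) = 1/1426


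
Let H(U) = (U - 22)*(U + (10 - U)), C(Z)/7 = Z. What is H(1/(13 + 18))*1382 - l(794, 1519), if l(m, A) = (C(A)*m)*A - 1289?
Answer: -397563057039/31 ≈ -1.2825e+10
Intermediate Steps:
C(Z) = 7*Z
l(m, A) = -1289 + 7*m*A**2 (l(m, A) = ((7*A)*m)*A - 1289 = (7*A*m)*A - 1289 = 7*m*A**2 - 1289 = -1289 + 7*m*A**2)
H(U) = -220 + 10*U (H(U) = (-22 + U)*10 = -220 + 10*U)
H(1/(13 + 18))*1382 - l(794, 1519) = (-220 + 10/(13 + 18))*1382 - (-1289 + 7*794*1519**2) = (-220 + 10/31)*1382 - (-1289 + 7*794*2307361) = (-220 + 10*(1/31))*1382 - (-1289 + 12824312438) = (-220 + 10/31)*1382 - 1*12824311149 = -6810/31*1382 - 12824311149 = -9411420/31 - 12824311149 = -397563057039/31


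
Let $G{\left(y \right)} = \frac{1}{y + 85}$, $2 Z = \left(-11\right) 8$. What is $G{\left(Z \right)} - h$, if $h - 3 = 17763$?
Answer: $- \frac{728405}{41} \approx -17766.0$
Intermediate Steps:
$h = 17766$ ($h = 3 + 17763 = 17766$)
$Z = -44$ ($Z = \frac{\left(-11\right) 8}{2} = \frac{1}{2} \left(-88\right) = -44$)
$G{\left(y \right)} = \frac{1}{85 + y}$
$G{\left(Z \right)} - h = \frac{1}{85 - 44} - 17766 = \frac{1}{41} - 17766 = - \frac{728405}{41}$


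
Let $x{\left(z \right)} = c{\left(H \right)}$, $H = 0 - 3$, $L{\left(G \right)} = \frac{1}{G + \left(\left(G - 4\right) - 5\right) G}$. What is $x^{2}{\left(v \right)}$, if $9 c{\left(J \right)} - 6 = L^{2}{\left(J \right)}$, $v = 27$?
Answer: $\frac{42706225}{96059601} \approx 0.44458$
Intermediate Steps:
$L{\left(G \right)} = \frac{1}{G + G \left(-9 + G\right)}$ ($L{\left(G \right)} = \frac{1}{G + \left(\left(-4 + G\right) - 5\right) G} = \frac{1}{G + \left(-9 + G\right) G} = \frac{1}{G + G \left(-9 + G\right)}$)
$H = -3$ ($H = 0 - 3 = -3$)
$c{\left(J \right)} = \frac{2}{3} + \frac{1}{9 J^{2} \left(-8 + J\right)^{2}}$ ($c{\left(J \right)} = \frac{2}{3} + \frac{\left(\frac{1}{J \left(-8 + J\right)}\right)^{2}}{9} = \frac{2}{3} + \frac{\frac{1}{J^{2}} \frac{1}{\left(-8 + J\right)^{2}}}{9} = \frac{2}{3} + \frac{1}{9 J^{2} \left(-8 + J\right)^{2}}$)
$x{\left(z \right)} = \frac{6535}{9801}$ ($x{\left(z \right)} = \frac{2}{3} + \frac{1}{9 \cdot 9 \left(-8 - 3\right)^{2}} = \frac{2}{3} + \frac{1}{9} \cdot \frac{1}{9} \cdot \frac{1}{121} = \frac{2}{3} + \frac{1}{9801} = \frac{6535}{9801}$)
$x^{2}{\left(v \right)} = \left(\frac{6535}{9801}\right)^{2} = \frac{42706225}{96059601}$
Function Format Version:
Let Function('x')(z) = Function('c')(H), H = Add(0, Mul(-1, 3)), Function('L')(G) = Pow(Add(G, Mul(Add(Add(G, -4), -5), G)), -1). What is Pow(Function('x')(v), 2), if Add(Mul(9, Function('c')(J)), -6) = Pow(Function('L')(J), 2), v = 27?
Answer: Rational(42706225, 96059601) ≈ 0.44458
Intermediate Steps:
Function('L')(G) = Pow(Add(G, Mul(G, Add(-9, G))), -1) (Function('L')(G) = Pow(Add(G, Mul(Add(Add(-4, G), -5), G)), -1) = Pow(Add(G, Mul(Add(-9, G), G)), -1) = Pow(Add(G, Mul(G, Add(-9, G))), -1))
H = -3 (H = Add(0, -3) = -3)
Function('c')(J) = Add(Rational(2, 3), Mul(Rational(1, 9), Pow(J, -2), Pow(Add(-8, J), -2))) (Function('c')(J) = Add(Rational(2, 3), Mul(Rational(1, 9), Pow(Mul(Pow(J, -1), Pow(Add(-8, J), -1)), 2))) = Add(Rational(2, 3), Mul(Rational(1, 9), Mul(Pow(J, -2), Pow(Add(-8, J), -2)))) = Add(Rational(2, 3), Mul(Rational(1, 9), Pow(J, -2), Pow(Add(-8, J), -2))))
Function('x')(z) = Rational(6535, 9801) (Function('x')(z) = Add(Rational(2, 3), Mul(Rational(1, 9), Pow(-3, -2), Pow(Add(-8, -3), -2))) = Add(Rational(2, 3), Mul(Rational(1, 9), Rational(1, 9), Pow(-11, -2))) = Add(Rational(2, 3), Mul(Rational(1, 9), Rational(1, 9), Rational(1, 121))) = Add(Rational(2, 3), Rational(1, 9801)) = Rational(6535, 9801))
Pow(Function('x')(v), 2) = Pow(Rational(6535, 9801), 2) = Rational(42706225, 96059601)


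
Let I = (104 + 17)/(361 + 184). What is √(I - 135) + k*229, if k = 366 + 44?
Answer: 93890 + I*√40032430/545 ≈ 93890.0 + 11.609*I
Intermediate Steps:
I = 121/545 ≈ 0.22202
k = 410
√(I - 135) + k*229 = √(121/545 - 135) + 410*229 = √(-73454/545) + 93890 = I*√40032430/545 + 93890 = 93890 + I*√40032430/545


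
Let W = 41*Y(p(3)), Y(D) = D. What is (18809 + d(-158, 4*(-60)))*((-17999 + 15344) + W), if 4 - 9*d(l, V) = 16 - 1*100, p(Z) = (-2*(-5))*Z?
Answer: -80450275/3 ≈ -2.6817e+7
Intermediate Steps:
p(Z) = 10*Z
d(l, V) = 88/9 (d(l, V) = 4/9 - (16 - 1*100)/9 = 4/9 - (16 - 100)/9 = 4/9 - 1/9*(-84) = 4/9 + 28/3 = 88/9)
W = 1230 (W = 41*(10*3) = 41*30 = 1230)
(18809 + d(-158, 4*(-60)))*((-17999 + 15344) + W) = (18809 + 88/9)*((-17999 + 15344) + 1230) = 169369*(-2655 + 1230)/9 = (169369/9)*(-1425) = -80450275/3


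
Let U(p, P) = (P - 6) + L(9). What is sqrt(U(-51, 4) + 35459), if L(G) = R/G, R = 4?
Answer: sqrt(319117)/3 ≈ 188.30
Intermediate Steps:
L(G) = 4/G
U(p, P) = -50/9 + P (U(p, P) = (P - 6) + 4/9 = (-6 + P) + 4*(1/9) = (-6 + P) + 4/9 = -50/9 + P)
sqrt(U(-51, 4) + 35459) = sqrt((-50/9 + 4) + 35459) = sqrt(-14/9 + 35459) = sqrt(319117/9) = sqrt(319117)/3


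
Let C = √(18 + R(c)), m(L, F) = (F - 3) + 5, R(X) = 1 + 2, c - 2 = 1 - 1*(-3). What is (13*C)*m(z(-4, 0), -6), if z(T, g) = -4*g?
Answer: -52*√21 ≈ -238.29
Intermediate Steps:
c = 6 (c = 2 + (1 - 1*(-3)) = 2 + (1 + 3) = 2 + 4 = 6)
R(X) = 3
m(L, F) = 2 + F (m(L, F) = (-3 + F) + 5 = 2 + F)
C = √21 (C = √(18 + 3) = √21 ≈ 4.5826)
(13*C)*m(z(-4, 0), -6) = (13*√21)*(2 - 6) = (13*√21)*(-4) = -52*√21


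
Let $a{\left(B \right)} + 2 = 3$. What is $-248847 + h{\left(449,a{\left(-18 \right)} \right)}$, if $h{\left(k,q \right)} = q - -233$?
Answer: $-248613$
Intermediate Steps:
$a{\left(B \right)} = 1$ ($a{\left(B \right)} = -2 + 3 = 1$)
$h{\left(k,q \right)} = 233 + q$ ($h{\left(k,q \right)} = q + 233 = 233 + q$)
$-248847 + h{\left(449,a{\left(-18 \right)} \right)} = -248847 + \left(233 + 1\right) = -248847 + 234 = -248613$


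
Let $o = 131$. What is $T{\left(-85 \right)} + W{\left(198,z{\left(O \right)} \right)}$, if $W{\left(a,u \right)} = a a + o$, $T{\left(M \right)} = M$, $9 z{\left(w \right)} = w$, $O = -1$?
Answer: $39250$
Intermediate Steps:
$z{\left(w \right)} = \frac{w}{9}$
$W{\left(a,u \right)} = 131 + a^{2}$ ($W{\left(a,u \right)} = a a + 131 = a^{2} + 131 = 131 + a^{2}$)
$T{\left(-85 \right)} + W{\left(198,z{\left(O \right)} \right)} = -85 + \left(131 + 198^{2}\right) = -85 + \left(131 + 39204\right) = -85 + 39335 = 39250$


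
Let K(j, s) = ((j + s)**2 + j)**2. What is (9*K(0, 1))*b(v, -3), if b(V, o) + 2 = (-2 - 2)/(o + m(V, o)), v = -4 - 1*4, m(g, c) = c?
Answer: -12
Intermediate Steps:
v = -8 (v = -4 - 4 = -8)
b(V, o) = -2 - 2/o (b(V, o) = -2 + (-2 - 2)/(o + o) = -2 - 4*1/(2*o) = -2 - 2/o)
K(j, s) = (j + (j + s)**2)**2
(9*K(0, 1))*b(v, -3) = (9*(0 + (0 + 1)**2)**2)*(-2 - 2/(-3)) = (9*(0 + 1**2)**2)*(-2 - 2*(-1/3)) = (9*(0 + 1)**2)*(-2 + 2/3) = (9*1**2)*(-4/3) = (9*1)*(-4/3) = 9*(-4/3) = -12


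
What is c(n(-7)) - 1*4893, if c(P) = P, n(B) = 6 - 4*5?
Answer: -4907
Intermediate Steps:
n(B) = -14 (n(B) = 6 - 20 = -14)
c(n(-7)) - 1*4893 = -14 - 1*4893 = -14 - 4893 = -4907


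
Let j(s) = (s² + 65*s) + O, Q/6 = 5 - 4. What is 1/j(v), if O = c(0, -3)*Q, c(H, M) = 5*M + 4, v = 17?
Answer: 1/1328 ≈ 0.00075301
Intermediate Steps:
c(H, M) = 4 + 5*M
Q = 6 (Q = 6*(5 - 4) = 6*1 = 6)
O = -66 (O = (4 + 5*(-3))*6 = (4 - 15)*6 = -11*6 = -66)
j(s) = -66 + s² + 65*s (j(s) = (s² + 65*s) - 66 = -66 + s² + 65*s)
1/j(v) = 1/(-66 + 17² + 65*17) = 1/(-66 + 289 + 1105) = 1/1328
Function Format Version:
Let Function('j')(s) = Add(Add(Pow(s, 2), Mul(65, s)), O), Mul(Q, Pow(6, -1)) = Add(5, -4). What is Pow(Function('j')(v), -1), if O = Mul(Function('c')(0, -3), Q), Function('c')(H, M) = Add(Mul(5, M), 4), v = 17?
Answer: Rational(1, 1328) ≈ 0.00075301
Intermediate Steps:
Function('c')(H, M) = Add(4, Mul(5, M))
Q = 6 (Q = Mul(6, Add(5, -4)) = Mul(6, 1) = 6)
O = -66 (O = Mul(Add(4, Mul(5, -3)), 6) = Mul(Add(4, -15), 6) = Mul(-11, 6) = -66)
Function('j')(s) = Add(-66, Pow(s, 2), Mul(65, s)) (Function('j')(s) = Add(Add(Pow(s, 2), Mul(65, s)), -66) = Add(-66, Pow(s, 2), Mul(65, s)))
Pow(Function('j')(v), -1) = Pow(Add(-66, Pow(17, 2), Mul(65, 17)), -1) = Pow(Add(-66, 289, 1105), -1) = Pow(1328, -1) = Rational(1, 1328)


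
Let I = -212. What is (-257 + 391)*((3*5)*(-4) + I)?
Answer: -36448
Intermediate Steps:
(-257 + 391)*((3*5)*(-4) + I) = (-257 + 391)*((3*5)*(-4) - 212) = 134*(15*(-4) - 212) = 134*(-60 - 212) = 134*(-272) = -36448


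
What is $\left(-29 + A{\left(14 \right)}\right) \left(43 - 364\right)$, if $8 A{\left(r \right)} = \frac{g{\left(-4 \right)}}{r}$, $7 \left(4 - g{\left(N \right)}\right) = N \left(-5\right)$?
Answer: $\frac{911961}{98} \approx 9305.7$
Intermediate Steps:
$g{\left(N \right)} = 4 + \frac{5 N}{7}$ ($g{\left(N \right)} = 4 - \frac{N \left(-5\right)}{7} = 4 - \frac{\left(-5\right) N}{7} = 4 + \frac{5 N}{7}$)
$A{\left(r \right)} = \frac{1}{7 r}$ ($A{\left(r \right)} = \frac{\left(4 + \frac{5}{7} \left(-4\right)\right) \frac{1}{r}}{8} = \frac{\left(4 - \frac{20}{7}\right) \frac{1}{r}}{8} = \frac{\frac{8}{7} \frac{1}{r}}{8} = \frac{1}{7 r}$)
$\left(-29 + A{\left(14 \right)}\right) \left(43 - 364\right) = \left(-29 + \frac{1}{7 \cdot 14}\right) \left(43 - 364\right) = \left(-29 + \frac{1}{7} \cdot \frac{1}{14}\right) \left(-321\right) = \left(-29 + \frac{1}{98}\right) \left(-321\right) = \left(- \frac{2841}{98}\right) \left(-321\right) = \frac{911961}{98}$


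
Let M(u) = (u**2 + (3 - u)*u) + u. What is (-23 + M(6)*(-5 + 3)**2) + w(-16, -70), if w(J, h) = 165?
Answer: 238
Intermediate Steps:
M(u) = u + u**2 + u*(3 - u) (M(u) = (u**2 + u*(3 - u)) + u = u + u**2 + u*(3 - u))
(-23 + M(6)*(-5 + 3)**2) + w(-16, -70) = (-23 + (4*6)*(-5 + 3)**2) + 165 = (-23 + 24*(-2)**2) + 165 = (-23 + 24*4) + 165 = (-23 + 96) + 165 = 73 + 165 = 238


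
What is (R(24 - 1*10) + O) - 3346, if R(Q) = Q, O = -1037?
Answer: -4369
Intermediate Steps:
(R(24 - 1*10) + O) - 3346 = ((24 - 1*10) - 1037) - 3346 = ((24 - 10) - 1037) - 3346 = (14 - 1037) - 3346 = -1023 - 3346 = -4369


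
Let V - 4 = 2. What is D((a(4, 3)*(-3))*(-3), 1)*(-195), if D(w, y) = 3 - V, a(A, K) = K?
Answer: 585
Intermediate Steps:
V = 6 (V = 4 + 2 = 6)
D(w, y) = -3 (D(w, y) = 3 - 1*6 = 3 - 6 = -3)
D((a(4, 3)*(-3))*(-3), 1)*(-195) = -3*(-195) = 585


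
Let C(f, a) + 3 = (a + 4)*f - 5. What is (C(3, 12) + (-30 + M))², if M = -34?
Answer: 576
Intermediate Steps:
C(f, a) = -8 + f*(4 + a) (C(f, a) = -3 + ((a + 4)*f - 5) = -3 + ((4 + a)*f - 5) = -3 + (f*(4 + a) - 5) = -3 + (-5 + f*(4 + a)) = -8 + f*(4 + a))
(C(3, 12) + (-30 + M))² = ((-8 + 4*3 + 12*3) + (-30 - 34))² = ((-8 + 12 + 36) - 64)² = (40 - 64)² = (-24)² = 576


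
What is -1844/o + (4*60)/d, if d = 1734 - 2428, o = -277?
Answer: 606628/96119 ≈ 6.3112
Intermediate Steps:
d = -694
-1844/o + (4*60)/d = -1844/(-277) + (4*60)/(-694) = -1844*(-1/277) + 240*(-1/694) = 1844/277 - 120/347 = 606628/96119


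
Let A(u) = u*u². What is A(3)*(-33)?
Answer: -891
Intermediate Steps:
A(u) = u³
A(3)*(-33) = 3³*(-33) = 27*(-33) = -891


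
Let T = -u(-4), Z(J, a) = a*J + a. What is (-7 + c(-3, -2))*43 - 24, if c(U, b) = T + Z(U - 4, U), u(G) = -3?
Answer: 578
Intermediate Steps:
Z(J, a) = a + J*a (Z(J, a) = J*a + a = a + J*a)
T = 3 (T = -1*(-3) = 3)
c(U, b) = 3 + U*(-3 + U) (c(U, b) = 3 + U*(1 + (U - 4)) = 3 + U*(1 + (-4 + U)) = 3 + U*(-3 + U))
(-7 + c(-3, -2))*43 - 24 = (-7 + (3 - 3*(-3 - 3)))*43 - 24 = (-7 + (3 - 3*(-6)))*43 - 24 = (-7 + (3 + 18))*43 - 24 = (-7 + 21)*43 - 24 = 14*43 - 24 = 602 - 24 = 578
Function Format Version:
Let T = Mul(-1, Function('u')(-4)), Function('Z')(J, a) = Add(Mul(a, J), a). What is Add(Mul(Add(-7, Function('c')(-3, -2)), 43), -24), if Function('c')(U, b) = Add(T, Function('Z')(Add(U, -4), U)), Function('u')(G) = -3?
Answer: 578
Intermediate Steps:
Function('Z')(J, a) = Add(a, Mul(J, a)) (Function('Z')(J, a) = Add(Mul(J, a), a) = Add(a, Mul(J, a)))
T = 3 (T = Mul(-1, -3) = 3)
Function('c')(U, b) = Add(3, Mul(U, Add(-3, U))) (Function('c')(U, b) = Add(3, Mul(U, Add(1, Add(U, -4)))) = Add(3, Mul(U, Add(1, Add(-4, U)))) = Add(3, Mul(U, Add(-3, U))))
Add(Mul(Add(-7, Function('c')(-3, -2)), 43), -24) = Add(Mul(Add(-7, Add(3, Mul(-3, Add(-3, -3)))), 43), -24) = Add(Mul(Add(-7, Add(3, Mul(-3, -6))), 43), -24) = Add(Mul(Add(-7, Add(3, 18)), 43), -24) = Add(Mul(Add(-7, 21), 43), -24) = Add(Mul(14, 43), -24) = Add(602, -24) = 578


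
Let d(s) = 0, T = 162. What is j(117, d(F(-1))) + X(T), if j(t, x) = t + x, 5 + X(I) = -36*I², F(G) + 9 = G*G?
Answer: -944672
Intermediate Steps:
F(G) = -9 + G² (F(G) = -9 + G*G = -9 + G²)
X(I) = -5 - 36*I²
j(117, d(F(-1))) + X(T) = (117 + 0) + (-5 - 36*162²) = 117 + (-5 - 36*26244) = 117 + (-5 - 944784) = 117 - 944789 = -944672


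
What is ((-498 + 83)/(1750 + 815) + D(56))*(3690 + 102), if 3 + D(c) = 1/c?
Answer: -14270402/1197 ≈ -11922.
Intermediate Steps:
D(c) = -3 + 1/c
((-498 + 83)/(1750 + 815) + D(56))*(3690 + 102) = ((-498 + 83)/(1750 + 815) + (-3 + 1/56))*(3690 + 102) = (-415/2565 + (-3 + 1/56))*3792 = (-415*1/2565 - 167/56)*3792 = (-83/513 - 167/56)*3792 = -90319/28728*3792 = -14270402/1197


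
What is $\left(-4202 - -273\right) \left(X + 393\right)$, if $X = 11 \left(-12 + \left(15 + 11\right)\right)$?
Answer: $-2149163$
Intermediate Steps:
$X = 154$ ($X = 11 \left(-12 + 26\right) = 11 \cdot 14 = 154$)
$\left(-4202 - -273\right) \left(X + 393\right) = \left(-4202 - -273\right) \left(154 + 393\right) = \left(-4202 + \left(-1536 + 1809\right)\right) 547 = \left(-4202 + 273\right) 547 = \left(-3929\right) 547 = -2149163$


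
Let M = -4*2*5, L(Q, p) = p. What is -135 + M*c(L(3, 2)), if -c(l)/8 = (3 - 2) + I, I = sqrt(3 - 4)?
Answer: 185 + 320*I ≈ 185.0 + 320.0*I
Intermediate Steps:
I
c(l) = -8 - 8*I (c(l) = -8*((3 - 2) + I) = -8*(1 + I) = -8 - 8*I)
M = -40 (M = -8*5 = -40)
-135 + M*c(L(3, 2)) = -135 - 40*(-8 - 8*I) = -135 + (320 + 320*I) = 185 + 320*I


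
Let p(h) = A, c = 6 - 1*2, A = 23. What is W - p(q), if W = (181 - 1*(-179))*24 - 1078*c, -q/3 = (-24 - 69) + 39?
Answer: 4305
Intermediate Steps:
c = 4 (c = 6 - 2 = 4)
q = 162 (q = -3*((-24 - 69) + 39) = -3*(-93 + 39) = -3*(-54) = 162)
p(h) = 23
W = 4328 (W = (181 - 1*(-179))*24 - 1078*4 = (181 + 179)*24 - 4312 = 360*24 - 4312 = 8640 - 4312 = 4328)
W - p(q) = 4328 - 1*23 = 4328 - 23 = 4305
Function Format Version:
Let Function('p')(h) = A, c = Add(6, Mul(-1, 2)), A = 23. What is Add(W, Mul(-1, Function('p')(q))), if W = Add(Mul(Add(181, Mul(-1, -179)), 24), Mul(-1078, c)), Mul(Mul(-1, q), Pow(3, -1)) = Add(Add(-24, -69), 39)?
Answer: 4305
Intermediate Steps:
c = 4 (c = Add(6, -2) = 4)
q = 162 (q = Mul(-3, Add(Add(-24, -69), 39)) = Mul(-3, Add(-93, 39)) = Mul(-3, -54) = 162)
Function('p')(h) = 23
W = 4328 (W = Add(Mul(Add(181, Mul(-1, -179)), 24), Mul(-1078, 4)) = Add(Mul(Add(181, 179), 24), -4312) = Add(Mul(360, 24), -4312) = Add(8640, -4312) = 4328)
Add(W, Mul(-1, Function('p')(q))) = Add(4328, Mul(-1, 23)) = Add(4328, -23) = 4305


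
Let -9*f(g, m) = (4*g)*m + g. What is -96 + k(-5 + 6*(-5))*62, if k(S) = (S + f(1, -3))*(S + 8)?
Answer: 56448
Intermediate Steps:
f(g, m) = -g/9 - 4*g*m/9 (f(g, m) = -((4*g)*m + g)/9 = -(4*g*m + g)/9 = -(g + 4*g*m)/9 = -g/9 - 4*g*m/9)
k(S) = (8 + S)*(11/9 + S) (k(S) = (S - 1/9*1*(1 + 4*(-3)))*(S + 8) = (S - 1/9*1*(1 - 12))*(8 + S) = (S - 1/9*1*(-11))*(8 + S) = (S + 11/9)*(8 + S) = (11/9 + S)*(8 + S) = (8 + S)*(11/9 + S))
-96 + k(-5 + 6*(-5))*62 = -96 + (88/9 + (-5 + 6*(-5))**2 + 83*(-5 + 6*(-5))/9)*62 = -96 + (88/9 + (-5 - 30)**2 + 83*(-5 - 30)/9)*62 = -96 + (88/9 + (-35)**2 + (83/9)*(-35))*62 = -96 + (88/9 + 1225 - 2905/9)*62 = -96 + 912*62 = -96 + 56544 = 56448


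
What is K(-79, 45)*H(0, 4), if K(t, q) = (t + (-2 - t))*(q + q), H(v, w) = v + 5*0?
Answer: 0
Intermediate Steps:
H(v, w) = v (H(v, w) = v + 0 = v)
K(t, q) = -4*q
K(-79, 45)*H(0, 4) = -4*45*0 = -180*0 = 0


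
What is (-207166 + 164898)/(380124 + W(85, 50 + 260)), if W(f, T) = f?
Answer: -42268/380209 ≈ -0.11117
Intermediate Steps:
(-207166 + 164898)/(380124 + W(85, 50 + 260)) = (-207166 + 164898)/(380124 + 85) = -42268/380209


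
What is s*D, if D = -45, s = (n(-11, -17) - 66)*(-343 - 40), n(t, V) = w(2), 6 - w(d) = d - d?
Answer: -1034100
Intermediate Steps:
w(d) = 6 (w(d) = 6 - (d - d) = 6 - 1*0 = 6 + 0 = 6)
n(t, V) = 6
s = 22980 (s = (6 - 66)*(-343 - 40) = -60*(-383) = 22980)
s*D = 22980*(-45) = -1034100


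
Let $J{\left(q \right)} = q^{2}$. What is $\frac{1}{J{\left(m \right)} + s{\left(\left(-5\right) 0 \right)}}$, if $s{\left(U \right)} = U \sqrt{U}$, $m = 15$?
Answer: $\frac{1}{225} \approx 0.0044444$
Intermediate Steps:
$s{\left(U \right)} = U^{\frac{3}{2}}$
$\frac{1}{J{\left(m \right)} + s{\left(\left(-5\right) 0 \right)}} = \frac{1}{15^{2} + \left(\left(-5\right) 0\right)^{\frac{3}{2}}} = \frac{1}{225 + 0^{\frac{3}{2}}} = \frac{1}{225 + 0} = \frac{1}{225}$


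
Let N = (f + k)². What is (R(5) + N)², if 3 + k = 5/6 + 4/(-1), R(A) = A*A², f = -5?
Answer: 80802121/1296 ≈ 62347.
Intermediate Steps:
R(A) = A³
k = -37/6 (k = -3 + (5/6 + 4/(-1)) = -3 + (5*(⅙) + 4*(-1)) = -3 + (⅚ - 4) = -3 - 19/6 = -37/6 ≈ -6.1667)
N = 4489/36 (N = (-5 - 37/6)² = (-67/6)² = 4489/36 ≈ 124.69)
(R(5) + N)² = (5³ + 4489/36)² = (125 + 4489/36)² = (8989/36)² = 80802121/1296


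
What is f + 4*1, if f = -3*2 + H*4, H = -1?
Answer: -6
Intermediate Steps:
f = -10 (f = -3*2 - 1*4 = -6 - 4 = -10)
f + 4*1 = -10 + 4*1 = -10 + 4 = -6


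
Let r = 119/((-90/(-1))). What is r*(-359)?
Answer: -42721/90 ≈ -474.68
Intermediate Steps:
r = 119/90 (r = 119/((-90*(-1))) = 119/90 ≈ 1.3222)
r*(-359) = (119/90)*(-359) = -42721/90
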